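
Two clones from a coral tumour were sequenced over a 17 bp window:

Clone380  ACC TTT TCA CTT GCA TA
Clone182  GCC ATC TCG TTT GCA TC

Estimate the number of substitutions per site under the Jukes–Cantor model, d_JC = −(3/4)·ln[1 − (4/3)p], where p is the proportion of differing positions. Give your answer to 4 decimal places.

Mismatches occur at site 1 (A/G), site 4 (T/A), site 6 (T/C), site 9 (A/G), site 10 (C/T), site 17 (A/C).
p = 6/17 = 0.352941.
d = −0.75 · ln(1 − (4/3)·0.352941) = −0.75 · ln(0.529412) = −0.75 · (-0.635988) = 0.4770.

0.4770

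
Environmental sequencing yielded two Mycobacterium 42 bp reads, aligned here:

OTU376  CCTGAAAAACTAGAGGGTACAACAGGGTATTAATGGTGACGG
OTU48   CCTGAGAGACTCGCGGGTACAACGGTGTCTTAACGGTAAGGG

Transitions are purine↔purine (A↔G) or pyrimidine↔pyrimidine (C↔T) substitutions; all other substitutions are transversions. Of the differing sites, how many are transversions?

Mismatches occur at site 6 (A/G, transition), site 8 (A/G, transition), site 12 (A/C, transversion), site 14 (A/C, transversion), site 24 (A/G, transition), site 26 (G/T, transversion), site 29 (A/C, transversion), site 34 (T/C, transition), site 38 (G/A, transition), site 40 (C/G, transversion).
Of the 10 differences, 5 transitions and 5 transversions, so the answer is 5.

5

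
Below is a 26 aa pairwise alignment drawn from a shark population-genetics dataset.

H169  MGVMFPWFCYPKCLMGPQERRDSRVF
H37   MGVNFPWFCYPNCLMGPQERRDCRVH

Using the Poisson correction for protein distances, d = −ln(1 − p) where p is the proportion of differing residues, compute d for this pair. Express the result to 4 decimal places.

Mismatches occur at site 4 (M/N), site 12 (K/N), site 23 (S/C), site 26 (F/H).
p = 4/26 = 0.153846.
d = −ln(1 − 0.153846) = −ln(0.846154) = 0.1671.

0.1671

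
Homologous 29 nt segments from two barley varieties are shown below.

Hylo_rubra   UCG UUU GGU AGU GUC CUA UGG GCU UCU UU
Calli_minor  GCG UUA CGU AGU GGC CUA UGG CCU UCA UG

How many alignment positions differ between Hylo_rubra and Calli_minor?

7

The sequences differ at positions 1 (U/G), 6 (U/A), 7 (G/C), 14 (U/G), 22 (G/C), 27 (U/A), 29 (U/G).
That gives 7 mismatches out of 29 aligned sites, so the Hamming distance is 7.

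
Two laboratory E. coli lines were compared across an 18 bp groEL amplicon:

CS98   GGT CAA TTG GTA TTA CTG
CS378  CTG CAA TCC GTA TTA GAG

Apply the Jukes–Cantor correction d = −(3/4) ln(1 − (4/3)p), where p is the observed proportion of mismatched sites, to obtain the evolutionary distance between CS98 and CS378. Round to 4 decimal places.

Differing sites — 1:G/C; 2:G/T; 3:T/G; 8:T/C; 9:G/C; 16:C/G; 17:T/A.
p = 7/18 = 0.388889.
d = −0.75 · ln(1 − (4/3)·0.388889) = −0.75 · ln(0.481481) = −0.75 · (-0.730889) = 0.5482.

0.5482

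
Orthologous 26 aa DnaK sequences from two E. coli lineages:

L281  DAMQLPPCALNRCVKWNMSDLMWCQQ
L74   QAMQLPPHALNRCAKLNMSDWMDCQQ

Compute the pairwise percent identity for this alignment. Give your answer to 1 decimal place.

The sequences differ at positions 1 (D/Q), 8 (C/H), 14 (V/A), 16 (W/L), 21 (L/W), 23 (W/D).
20 of the 26 sites match, so the percent identity is 20/26 × 100 = 76.9%.

76.9%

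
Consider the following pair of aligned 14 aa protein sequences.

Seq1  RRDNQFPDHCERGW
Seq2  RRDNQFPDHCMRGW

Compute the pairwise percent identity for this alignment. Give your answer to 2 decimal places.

Differing sites — 11:E/M.
13 of the 14 sites match, so the percent identity is 13/14 × 100 = 92.86%.

92.86%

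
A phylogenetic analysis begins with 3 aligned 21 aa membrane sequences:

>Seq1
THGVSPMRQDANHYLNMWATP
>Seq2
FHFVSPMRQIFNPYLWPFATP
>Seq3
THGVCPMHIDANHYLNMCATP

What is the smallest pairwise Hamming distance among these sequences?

4

Pairwise Hamming distances:
  Seq1 vs Seq2: 8
  Seq1 vs Seq3: 4
  Seq2 vs Seq3: 11
The smallest is 4, between Seq1 and Seq3.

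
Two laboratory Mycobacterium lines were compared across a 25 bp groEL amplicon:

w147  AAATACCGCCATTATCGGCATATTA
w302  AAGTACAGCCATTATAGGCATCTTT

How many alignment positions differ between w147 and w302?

Mismatches occur at site 3 (A/G), site 7 (C/A), site 16 (C/A), site 22 (A/C), site 25 (A/T).
That gives 5 mismatches out of 25 aligned sites, so the Hamming distance is 5.

5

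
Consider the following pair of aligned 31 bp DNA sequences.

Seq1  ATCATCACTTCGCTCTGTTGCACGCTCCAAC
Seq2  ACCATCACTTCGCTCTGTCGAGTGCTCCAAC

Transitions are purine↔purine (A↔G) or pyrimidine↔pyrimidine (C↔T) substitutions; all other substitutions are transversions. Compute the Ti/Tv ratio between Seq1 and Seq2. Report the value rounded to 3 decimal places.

Mismatches occur at site 2 (T→C, transition), site 19 (T→C, transition), site 21 (C→A, transversion), site 22 (A→G, transition), site 23 (C→T, transition).
Of the 5 differences, 4 transitions and 1 transversion, so Ti/Tv = 4/1 = 4.000.

4.000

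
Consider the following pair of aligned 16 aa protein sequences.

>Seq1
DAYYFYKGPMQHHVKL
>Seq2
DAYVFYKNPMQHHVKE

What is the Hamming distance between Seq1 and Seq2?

Differing sites — 4:Y/V; 8:G/N; 16:L/E.
That gives 3 mismatches out of 16 aligned sites, so the Hamming distance is 3.

3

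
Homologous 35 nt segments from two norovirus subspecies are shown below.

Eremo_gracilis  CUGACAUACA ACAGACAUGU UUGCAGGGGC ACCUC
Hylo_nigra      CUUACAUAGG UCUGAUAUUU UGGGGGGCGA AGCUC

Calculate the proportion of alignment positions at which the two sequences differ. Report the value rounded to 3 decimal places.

0.371

Differing sites — 3:G/U; 9:C/G; 10:A/G; 11:A/U; 13:A/U; 16:C/U; 19:G/U; 22:U/G; 24:C/G; 25:A/G; 28:G/C; 30:C/A; 32:C/G.
There are 13 differences over 35 sites, so p = 13/35 = 0.371.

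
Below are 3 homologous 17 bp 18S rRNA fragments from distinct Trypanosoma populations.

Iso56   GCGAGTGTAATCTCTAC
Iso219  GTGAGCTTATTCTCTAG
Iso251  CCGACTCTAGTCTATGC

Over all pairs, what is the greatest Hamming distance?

Pairwise Hamming distances:
  Iso56 vs Iso219: 5
  Iso56 vs Iso251: 6
  Iso219 vs Iso251: 9
The largest is 9, between Iso219 and Iso251.

9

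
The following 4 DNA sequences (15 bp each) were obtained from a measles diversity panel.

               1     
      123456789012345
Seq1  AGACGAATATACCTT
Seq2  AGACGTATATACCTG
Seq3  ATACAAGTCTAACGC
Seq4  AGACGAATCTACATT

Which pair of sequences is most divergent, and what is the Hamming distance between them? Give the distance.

Pairwise Hamming distances:
  Seq1 vs Seq2: 2
  Seq1 vs Seq3: 7
  Seq1 vs Seq4: 2
  Seq2 vs Seq3: 8
  Seq2 vs Seq4: 4
  Seq3 vs Seq4: 7
The largest is 8, between Seq2 and Seq3.

8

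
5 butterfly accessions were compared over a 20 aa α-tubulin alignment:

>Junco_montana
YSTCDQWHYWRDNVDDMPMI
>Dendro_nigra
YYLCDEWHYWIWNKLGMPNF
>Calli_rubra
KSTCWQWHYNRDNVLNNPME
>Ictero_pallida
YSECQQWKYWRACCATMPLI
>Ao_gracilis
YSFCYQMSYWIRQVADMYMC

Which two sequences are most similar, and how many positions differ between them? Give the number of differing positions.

Pairwise Hamming distances:
  Junco_montana vs Dendro_nigra: 10
  Junco_montana vs Calli_rubra: 7
  Junco_montana vs Ictero_pallida: 9
  Junco_montana vs Ao_gracilis: 10
  Dendro_nigra vs Calli_rubra: 13
  Dendro_nigra vs Ictero_pallida: 13
  Dendro_nigra vs Ao_gracilis: 14
  Calli_rubra vs Ictero_pallida: 13
  Calli_rubra vs Ao_gracilis: 14
  Ictero_pallida vs Ao_gracilis: 12
The smallest is 7, between Junco_montana and Calli_rubra.

7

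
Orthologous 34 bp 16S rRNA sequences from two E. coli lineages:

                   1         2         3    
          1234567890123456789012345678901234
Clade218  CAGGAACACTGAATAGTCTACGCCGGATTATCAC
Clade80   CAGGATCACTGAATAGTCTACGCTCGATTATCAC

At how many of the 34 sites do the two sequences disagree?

3

The sequences differ at positions 6 (A/T), 24 (C/T), 25 (G/C).
That gives 3 mismatches out of 34 aligned sites, so the Hamming distance is 3.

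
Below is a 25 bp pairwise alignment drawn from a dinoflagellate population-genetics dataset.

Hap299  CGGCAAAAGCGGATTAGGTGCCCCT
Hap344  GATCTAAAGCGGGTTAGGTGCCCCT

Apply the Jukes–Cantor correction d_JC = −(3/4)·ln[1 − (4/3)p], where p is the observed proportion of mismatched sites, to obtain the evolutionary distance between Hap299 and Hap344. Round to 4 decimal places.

0.2326

Mismatches occur at site 1 (C→G), site 2 (G→A), site 3 (G→T), site 5 (A→T), site 13 (A→G).
p = 5/25 = 0.200000.
d = −0.75 · ln(1 − (4/3)·0.200000) = −0.75 · ln(0.733333) = −0.75 · (-0.310155) = 0.2326.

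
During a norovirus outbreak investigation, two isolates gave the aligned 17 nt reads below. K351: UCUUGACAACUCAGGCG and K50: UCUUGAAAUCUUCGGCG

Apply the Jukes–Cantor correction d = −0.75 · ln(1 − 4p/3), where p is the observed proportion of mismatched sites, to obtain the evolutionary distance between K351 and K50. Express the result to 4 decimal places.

The sequences differ at positions 7 (C/A), 9 (A/U), 12 (C/U), 13 (A/C).
p = 4/17 = 0.235294.
d = −0.75 · ln(1 − (4/3)·0.235294) = −0.75 · ln(0.686275) = −0.75 · (-0.376477) = 0.2824.

0.2824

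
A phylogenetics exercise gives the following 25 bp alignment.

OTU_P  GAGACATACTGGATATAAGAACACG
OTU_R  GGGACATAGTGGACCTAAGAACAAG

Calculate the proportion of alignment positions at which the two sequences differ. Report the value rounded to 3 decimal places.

0.200

Mismatches occur at site 2 (A↔G), site 9 (C↔G), site 14 (T↔C), site 15 (A↔C), site 24 (C↔A).
There are 5 differences over 25 sites, so p = 5/25 = 0.200.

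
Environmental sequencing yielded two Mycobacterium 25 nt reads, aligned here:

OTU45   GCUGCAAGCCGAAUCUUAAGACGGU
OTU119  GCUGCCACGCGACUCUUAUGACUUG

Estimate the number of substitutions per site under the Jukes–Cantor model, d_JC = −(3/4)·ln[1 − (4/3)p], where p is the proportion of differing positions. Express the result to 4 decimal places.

0.4172

Mismatches occur at site 6 (A↔C), site 8 (G↔C), site 9 (C↔G), site 13 (A↔C), site 19 (A↔U), site 23 (G↔U), site 24 (G↔U), site 25 (U↔G).
p = 8/25 = 0.320000.
d = −0.75 · ln(1 − (4/3)·0.320000) = −0.75 · ln(0.573333) = −0.75 · (-0.556289) = 0.4172.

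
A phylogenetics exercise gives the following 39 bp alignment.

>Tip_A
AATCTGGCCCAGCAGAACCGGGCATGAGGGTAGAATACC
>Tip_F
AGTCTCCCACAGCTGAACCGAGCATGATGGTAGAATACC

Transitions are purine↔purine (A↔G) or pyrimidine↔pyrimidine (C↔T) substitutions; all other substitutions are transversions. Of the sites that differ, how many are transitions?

Differing sites — 2:A/G (Ti); 6:G/C (Tv); 7:G/C (Tv); 9:C/A (Tv); 14:A/T (Tv); 21:G/A (Ti); 28:G/T (Tv).
Of the 7 differences, 2 transitions and 5 transversions, so the answer is 2.

2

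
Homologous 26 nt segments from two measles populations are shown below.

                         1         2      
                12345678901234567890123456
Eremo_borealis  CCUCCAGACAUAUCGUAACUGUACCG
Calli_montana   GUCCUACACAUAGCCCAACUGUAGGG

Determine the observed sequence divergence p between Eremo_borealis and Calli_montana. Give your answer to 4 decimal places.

0.3846

The sequences differ at positions 1 (C/G), 2 (C/U), 3 (U/C), 5 (C/U), 7 (G/C), 13 (U/G), 15 (G/C), 16 (U/C), 24 (C/G), 25 (C/G).
There are 10 differences over 26 sites, so p = 10/26 = 0.3846.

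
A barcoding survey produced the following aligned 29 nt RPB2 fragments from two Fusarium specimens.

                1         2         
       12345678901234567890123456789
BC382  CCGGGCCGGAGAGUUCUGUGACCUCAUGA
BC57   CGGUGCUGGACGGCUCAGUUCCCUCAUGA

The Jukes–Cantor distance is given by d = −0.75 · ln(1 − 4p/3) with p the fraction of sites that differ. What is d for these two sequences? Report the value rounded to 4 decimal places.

0.4006

The sequences differ at positions 2 (C/G), 4 (G/U), 7 (C/U), 11 (G/C), 12 (A/G), 14 (U/C), 17 (U/A), 20 (G/U), 21 (A/C).
p = 9/29 = 0.310345.
d = −0.75 · ln(1 − (4/3)·0.310345) = −0.75 · ln(0.586207) = −0.75 · (-0.534082) = 0.4006.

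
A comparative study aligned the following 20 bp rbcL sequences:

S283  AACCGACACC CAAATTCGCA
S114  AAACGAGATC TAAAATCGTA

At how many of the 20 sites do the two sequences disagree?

6

Mismatches occur at site 3 (C↔A), site 7 (C↔G), site 9 (C↔T), site 11 (C↔T), site 15 (T↔A), site 19 (C↔T).
That gives 6 mismatches out of 20 aligned sites, so the Hamming distance is 6.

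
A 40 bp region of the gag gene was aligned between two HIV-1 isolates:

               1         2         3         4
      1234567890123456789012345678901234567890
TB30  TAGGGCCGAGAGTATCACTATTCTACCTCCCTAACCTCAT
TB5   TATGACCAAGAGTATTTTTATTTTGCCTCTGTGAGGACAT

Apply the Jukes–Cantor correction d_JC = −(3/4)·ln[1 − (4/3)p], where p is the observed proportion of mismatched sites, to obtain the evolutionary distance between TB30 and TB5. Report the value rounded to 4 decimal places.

The sequences differ at positions 3 (G/T), 5 (G/A), 8 (G/A), 16 (C/T), 17 (A/T), 18 (C/T), 23 (C/T), 25 (A/G), 30 (C/T), 31 (C/G), 33 (A/G), 35 (C/G), 36 (C/G), 37 (T/A).
p = 14/40 = 0.350000.
d = −0.75 · ln(1 − (4/3)·0.350000) = −0.75 · ln(0.533333) = −0.75 · (-0.628609) = 0.4715.

0.4715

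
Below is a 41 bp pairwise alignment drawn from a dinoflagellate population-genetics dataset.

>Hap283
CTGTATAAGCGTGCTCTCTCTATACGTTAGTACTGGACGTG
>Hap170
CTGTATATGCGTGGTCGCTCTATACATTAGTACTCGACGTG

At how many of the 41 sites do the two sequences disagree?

Mismatches occur at site 8 (A/T), site 14 (C/G), site 17 (T/G), site 26 (G/A), site 35 (G/C).
That gives 5 mismatches out of 41 aligned sites, so the Hamming distance is 5.

5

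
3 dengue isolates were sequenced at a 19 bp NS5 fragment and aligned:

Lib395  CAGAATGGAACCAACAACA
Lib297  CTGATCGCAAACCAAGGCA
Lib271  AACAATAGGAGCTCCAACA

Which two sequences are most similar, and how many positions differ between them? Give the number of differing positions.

Pairwise Hamming distances:
  Lib395 vs Lib297: 9
  Lib395 vs Lib271: 7
  Lib297 vs Lib271: 14
The smallest is 7, between Lib395 and Lib271.

7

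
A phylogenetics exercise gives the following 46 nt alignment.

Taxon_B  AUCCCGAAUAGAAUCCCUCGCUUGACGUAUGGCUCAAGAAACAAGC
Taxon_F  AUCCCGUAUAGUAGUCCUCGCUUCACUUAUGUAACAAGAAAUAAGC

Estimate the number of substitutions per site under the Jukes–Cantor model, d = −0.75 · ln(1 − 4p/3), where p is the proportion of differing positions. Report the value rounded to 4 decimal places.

Differing sites — 7:A/U; 12:A/U; 14:U/G; 15:C/U; 24:G/C; 27:G/U; 32:G/U; 33:C/A; 34:U/A; 42:C/U.
p = 10/46 = 0.217391.
d = −0.75 · ln(1 − (4/3)·0.217391) = −0.75 · ln(0.710145) = −0.75 · (-0.342286) = 0.2567.

0.2567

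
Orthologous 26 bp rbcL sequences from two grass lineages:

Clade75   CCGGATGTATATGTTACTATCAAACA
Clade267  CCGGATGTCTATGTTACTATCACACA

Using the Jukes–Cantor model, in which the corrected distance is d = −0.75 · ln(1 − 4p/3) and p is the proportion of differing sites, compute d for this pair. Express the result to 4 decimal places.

The sequences differ at positions 9 (A/C), 23 (A/C).
p = 2/26 = 0.076923.
d = −0.75 · ln(1 − (4/3)·0.076923) = −0.75 · ln(0.897436) = −0.75 · (-0.108213) = 0.0812.

0.0812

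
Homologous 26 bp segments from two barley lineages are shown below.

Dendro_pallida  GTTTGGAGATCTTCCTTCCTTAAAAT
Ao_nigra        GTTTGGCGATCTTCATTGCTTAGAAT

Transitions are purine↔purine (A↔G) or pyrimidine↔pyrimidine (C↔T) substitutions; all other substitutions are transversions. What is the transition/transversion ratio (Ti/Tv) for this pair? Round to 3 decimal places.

Differing sites — 7:A/C (Tv); 15:C/A (Tv); 18:C/G (Tv); 23:A/G (Ti).
Of the 4 differences, 1 transition and 3 transversions, so Ti/Tv = 1/3 = 0.333.

0.333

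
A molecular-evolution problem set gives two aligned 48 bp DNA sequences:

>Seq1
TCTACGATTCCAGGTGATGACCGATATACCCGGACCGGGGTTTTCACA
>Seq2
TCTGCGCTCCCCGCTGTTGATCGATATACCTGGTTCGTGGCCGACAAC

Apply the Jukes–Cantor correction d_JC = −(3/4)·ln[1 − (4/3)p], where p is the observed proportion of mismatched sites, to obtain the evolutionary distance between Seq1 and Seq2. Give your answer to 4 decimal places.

0.4793

Differing sites — 4:A/G; 7:A/C; 9:T/C; 12:A/C; 14:G/C; 17:A/T; 21:C/T; 31:C/T; 34:A/T; 35:C/T; 38:G/T; 41:T/C; 42:T/C; 43:T/G; 44:T/A; 47:C/A; 48:A/C.
p = 17/48 = 0.354167.
d = −0.75 · ln(1 − (4/3)·0.354167) = −0.75 · ln(0.527777) = −0.75 · (-0.639081) = 0.4793.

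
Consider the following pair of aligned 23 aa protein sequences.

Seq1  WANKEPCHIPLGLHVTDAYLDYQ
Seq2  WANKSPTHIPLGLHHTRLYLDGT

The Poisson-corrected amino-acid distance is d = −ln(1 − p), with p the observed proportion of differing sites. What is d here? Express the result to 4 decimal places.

0.3629

Differing sites — 5:E/S; 7:C/T; 15:V/H; 17:D/R; 18:A/L; 22:Y/G; 23:Q/T.
p = 7/23 = 0.304348.
d = −ln(1 − 0.304348) = −ln(0.695652) = 0.3629.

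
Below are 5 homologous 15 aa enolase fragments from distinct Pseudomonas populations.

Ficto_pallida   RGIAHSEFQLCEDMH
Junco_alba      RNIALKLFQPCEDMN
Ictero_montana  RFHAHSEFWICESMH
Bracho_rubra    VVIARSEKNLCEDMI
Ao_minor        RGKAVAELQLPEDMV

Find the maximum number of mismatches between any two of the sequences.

Pairwise Hamming distances:
  Ficto_pallida vs Junco_alba: 6
  Ficto_pallida vs Ictero_montana: 5
  Ficto_pallida vs Bracho_rubra: 6
  Ficto_pallida vs Ao_minor: 6
  Junco_alba vs Ictero_montana: 9
  Junco_alba vs Bracho_rubra: 9
  Junco_alba vs Ao_minor: 9
  Ictero_montana vs Bracho_rubra: 9
  Ictero_montana vs Ao_minor: 10
  Bracho_rubra vs Ao_minor: 9
The largest is 10, between Ictero_montana and Ao_minor.

10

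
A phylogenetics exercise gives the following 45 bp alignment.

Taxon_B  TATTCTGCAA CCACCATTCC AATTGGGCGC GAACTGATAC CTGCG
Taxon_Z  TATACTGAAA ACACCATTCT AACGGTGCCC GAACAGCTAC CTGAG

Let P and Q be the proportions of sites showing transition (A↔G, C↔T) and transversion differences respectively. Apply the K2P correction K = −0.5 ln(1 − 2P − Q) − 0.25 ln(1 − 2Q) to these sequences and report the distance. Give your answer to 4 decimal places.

0.2982

The sequences differ at positions 4 (T/A, transversion), 8 (C/A, transversion), 11 (C/A, transversion), 20 (C/T, transition), 23 (T/C, transition), 24 (T/G, transversion), 26 (G/T, transversion), 29 (G/C, transversion), 35 (T/A, transversion), 37 (A/C, transversion), 44 (C/A, transversion).
Of the 11 differences, 2 transitions and 9 transversions over 45 sites: P = 2/45 = 0.044444, Q = 9/45 = 0.200000.
d = −0.5·ln(0.711112) − 0.25·ln(0.600000) = −0.5·(-0.340925) − 0.25·(-0.510826) = 0.2982.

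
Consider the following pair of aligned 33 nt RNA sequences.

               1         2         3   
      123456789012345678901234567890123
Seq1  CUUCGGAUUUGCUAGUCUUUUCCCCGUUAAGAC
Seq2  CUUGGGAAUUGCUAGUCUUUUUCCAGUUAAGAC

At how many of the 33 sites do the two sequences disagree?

Differing sites — 4:C/G; 8:U/A; 22:C/U; 25:C/A.
That gives 4 mismatches out of 33 aligned sites, so the Hamming distance is 4.

4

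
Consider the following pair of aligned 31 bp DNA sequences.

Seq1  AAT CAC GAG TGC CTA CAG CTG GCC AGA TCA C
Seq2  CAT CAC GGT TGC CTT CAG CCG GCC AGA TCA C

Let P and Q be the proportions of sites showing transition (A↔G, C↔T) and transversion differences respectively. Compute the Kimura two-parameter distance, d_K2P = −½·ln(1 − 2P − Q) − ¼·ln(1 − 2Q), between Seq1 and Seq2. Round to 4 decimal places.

Differing sites — 1:A/C (Tv); 8:A/G (Ti); 9:G/T (Tv); 15:A/T (Tv); 20:T/C (Ti).
Of the 5 differences, 2 transitions and 3 transversions over 31 sites: P = 2/31 = 0.064516, Q = 3/31 = 0.096774.
d = −0.5·ln(0.774194) − 0.25·ln(0.806452) = −0.5·(-0.255933) − 0.25·(-0.215111) = 0.1817.

0.1817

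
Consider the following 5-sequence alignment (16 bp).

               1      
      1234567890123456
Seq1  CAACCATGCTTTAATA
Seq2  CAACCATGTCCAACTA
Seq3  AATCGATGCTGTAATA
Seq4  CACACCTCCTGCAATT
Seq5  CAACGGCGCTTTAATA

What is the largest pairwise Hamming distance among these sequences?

10

Pairwise Hamming distances:
  Seq1 vs Seq2: 5
  Seq1 vs Seq3: 4
  Seq1 vs Seq4: 7
  Seq1 vs Seq5: 3
  Seq2 vs Seq3: 8
  Seq2 vs Seq4: 10
  Seq2 vs Seq5: 8
  Seq3 vs Seq4: 8
  Seq3 vs Seq5: 5
  Seq4 vs Seq5: 9
The largest is 10, between Seq2 and Seq4.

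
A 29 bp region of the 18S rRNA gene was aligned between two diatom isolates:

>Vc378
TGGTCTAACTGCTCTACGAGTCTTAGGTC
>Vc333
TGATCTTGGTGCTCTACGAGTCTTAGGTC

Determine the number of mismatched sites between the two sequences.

The sequences differ at positions 3 (G/A), 7 (A/T), 8 (A/G), 9 (C/G).
That gives 4 mismatches out of 29 aligned sites, so the Hamming distance is 4.

4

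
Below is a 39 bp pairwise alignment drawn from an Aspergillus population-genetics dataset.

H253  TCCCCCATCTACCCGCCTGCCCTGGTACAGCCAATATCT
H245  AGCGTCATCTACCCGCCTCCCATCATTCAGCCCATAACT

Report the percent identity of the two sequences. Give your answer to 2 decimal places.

71.79%

Mismatches occur at site 1 (T/A), site 2 (C/G), site 4 (C/G), site 5 (C/T), site 19 (G/C), site 22 (C/A), site 24 (G/C), site 25 (G/A), site 27 (A/T), site 33 (A/C), site 37 (T/A).
28 of the 39 sites match, so the percent identity is 28/39 × 100 = 71.79%.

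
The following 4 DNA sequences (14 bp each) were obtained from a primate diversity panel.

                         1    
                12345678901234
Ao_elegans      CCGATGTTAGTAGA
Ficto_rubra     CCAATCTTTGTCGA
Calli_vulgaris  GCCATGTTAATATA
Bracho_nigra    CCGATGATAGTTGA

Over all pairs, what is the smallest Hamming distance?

Pairwise Hamming distances:
  Ao_elegans vs Ficto_rubra: 4
  Ao_elegans vs Calli_vulgaris: 4
  Ao_elegans vs Bracho_nigra: 2
  Ficto_rubra vs Calli_vulgaris: 7
  Ficto_rubra vs Bracho_nigra: 5
  Calli_vulgaris vs Bracho_nigra: 6
The smallest is 2, between Ao_elegans and Bracho_nigra.

2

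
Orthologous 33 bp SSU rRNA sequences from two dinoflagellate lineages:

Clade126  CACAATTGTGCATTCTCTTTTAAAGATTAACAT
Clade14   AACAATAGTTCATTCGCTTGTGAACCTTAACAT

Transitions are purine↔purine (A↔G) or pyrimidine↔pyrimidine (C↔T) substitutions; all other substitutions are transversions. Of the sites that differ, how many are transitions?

The sequences differ at positions 1 (C/A, transversion), 7 (T/A, transversion), 10 (G/T, transversion), 16 (T/G, transversion), 20 (T/G, transversion), 22 (A/G, transition), 25 (G/C, transversion), 26 (A/C, transversion).
Of the 8 differences, 1 transition and 7 transversions, so the answer is 1.

1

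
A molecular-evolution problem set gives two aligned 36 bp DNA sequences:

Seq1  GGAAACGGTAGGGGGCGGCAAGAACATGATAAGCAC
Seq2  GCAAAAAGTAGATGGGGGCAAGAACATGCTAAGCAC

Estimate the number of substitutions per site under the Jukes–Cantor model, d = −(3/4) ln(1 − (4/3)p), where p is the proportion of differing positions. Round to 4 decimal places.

0.2251

The sequences differ at positions 2 (G/C), 6 (C/A), 7 (G/A), 12 (G/A), 13 (G/T), 16 (C/G), 29 (A/C).
p = 7/36 = 0.194444.
d = −0.75 · ln(1 − (4/3)·0.194444) = −0.75 · ln(0.740741) = −0.75 · (-0.300104) = 0.2251.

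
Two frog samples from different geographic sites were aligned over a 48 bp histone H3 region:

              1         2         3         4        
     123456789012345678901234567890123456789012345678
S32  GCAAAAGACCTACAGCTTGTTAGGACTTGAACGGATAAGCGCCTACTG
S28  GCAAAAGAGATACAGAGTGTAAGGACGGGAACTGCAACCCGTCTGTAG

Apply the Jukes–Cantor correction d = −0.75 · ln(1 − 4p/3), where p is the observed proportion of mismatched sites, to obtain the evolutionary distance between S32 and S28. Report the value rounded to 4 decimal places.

Mismatches occur at site 9 (C/G), site 10 (C/A), site 16 (C/A), site 17 (T/G), site 21 (T/A), site 27 (T/G), site 28 (T/G), site 33 (G/T), site 35 (A/C), site 36 (T/A), site 38 (A/C), site 39 (G/C), site 42 (C/T), site 45 (A/G), site 46 (C/T), site 47 (T/A).
p = 16/48 = 0.333333.
d = −0.75 · ln(1 − (4/3)·0.333333) = −0.75 · ln(0.555556) = −0.75 · (-0.587786) = 0.4408.

0.4408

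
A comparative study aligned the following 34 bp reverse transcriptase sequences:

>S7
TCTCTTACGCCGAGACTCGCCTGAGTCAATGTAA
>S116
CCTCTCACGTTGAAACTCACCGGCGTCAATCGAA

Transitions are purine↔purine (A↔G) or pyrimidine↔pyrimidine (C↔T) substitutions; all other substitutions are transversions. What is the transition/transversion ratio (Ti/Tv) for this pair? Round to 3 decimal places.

Differing sites — 1:T/C (Ti); 6:T/C (Ti); 10:C/T (Ti); 11:C/T (Ti); 14:G/A (Ti); 19:G/A (Ti); 22:T/G (Tv); 24:A/C (Tv); 31:G/C (Tv); 32:T/G (Tv).
Of the 10 differences, 6 transitions and 4 transversions, so Ti/Tv = 6/4 = 1.500.

1.500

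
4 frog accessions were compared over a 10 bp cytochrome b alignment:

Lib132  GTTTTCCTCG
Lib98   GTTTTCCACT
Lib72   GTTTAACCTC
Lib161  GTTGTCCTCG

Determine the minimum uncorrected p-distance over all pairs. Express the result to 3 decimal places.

0.100

Pairwise Hamming distances:
  Lib132 vs Lib98: 2
  Lib132 vs Lib72: 5
  Lib132 vs Lib161: 1
  Lib98 vs Lib72: 5
  Lib98 vs Lib161: 3
  Lib72 vs Lib161: 6
The smallest is 1 mismatch, between Lib132 and Lib161; p = 1/10 = 0.100.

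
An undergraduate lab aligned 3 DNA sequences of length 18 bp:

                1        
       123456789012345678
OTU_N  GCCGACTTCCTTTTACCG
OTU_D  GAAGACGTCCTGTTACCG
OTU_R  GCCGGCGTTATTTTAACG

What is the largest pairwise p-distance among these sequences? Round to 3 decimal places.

Pairwise Hamming distances:
  OTU_N vs OTU_D: 4
  OTU_N vs OTU_R: 5
  OTU_D vs OTU_R: 7
The largest is 7 mismatches, between OTU_D and OTU_R; p = 7/18 = 0.389.

0.389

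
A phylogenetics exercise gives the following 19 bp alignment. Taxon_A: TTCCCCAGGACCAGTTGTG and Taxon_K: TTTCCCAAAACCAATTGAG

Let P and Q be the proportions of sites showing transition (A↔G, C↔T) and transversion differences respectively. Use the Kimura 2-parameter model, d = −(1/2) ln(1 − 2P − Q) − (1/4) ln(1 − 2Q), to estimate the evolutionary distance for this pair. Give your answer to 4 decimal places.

0.3487

Mismatches occur at site 3 (C→T, transition), site 8 (G→A, transition), site 9 (G→A, transition), site 14 (G→A, transition), site 18 (T→A, transversion).
Of the 5 differences, 4 transitions and 1 transversion over 19 sites: P = 4/19 = 0.210526, Q = 1/19 = 0.052632.
d = −0.5·ln(0.526316) − 0.25·ln(0.894736) = −0.5·(-0.641853) − 0.25·(-0.111227) = 0.3487.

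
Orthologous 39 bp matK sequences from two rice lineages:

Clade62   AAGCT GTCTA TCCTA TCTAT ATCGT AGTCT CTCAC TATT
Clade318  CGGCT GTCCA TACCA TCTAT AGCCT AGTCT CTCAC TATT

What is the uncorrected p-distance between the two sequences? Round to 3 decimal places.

0.179

Mismatches occur at site 1 (A→C), site 2 (A→G), site 9 (T→C), site 12 (C→A), site 14 (T→C), site 22 (T→G), site 24 (G→C).
There are 7 differences over 39 sites, so p = 7/39 = 0.179.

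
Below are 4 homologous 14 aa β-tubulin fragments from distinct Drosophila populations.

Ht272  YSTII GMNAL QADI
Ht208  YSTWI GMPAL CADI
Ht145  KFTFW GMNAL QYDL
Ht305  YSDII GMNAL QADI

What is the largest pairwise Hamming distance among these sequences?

8

Pairwise Hamming distances:
  Ht272 vs Ht208: 3
  Ht272 vs Ht145: 6
  Ht272 vs Ht305: 1
  Ht208 vs Ht145: 8
  Ht208 vs Ht305: 4
  Ht145 vs Ht305: 7
The largest is 8, between Ht208 and Ht145.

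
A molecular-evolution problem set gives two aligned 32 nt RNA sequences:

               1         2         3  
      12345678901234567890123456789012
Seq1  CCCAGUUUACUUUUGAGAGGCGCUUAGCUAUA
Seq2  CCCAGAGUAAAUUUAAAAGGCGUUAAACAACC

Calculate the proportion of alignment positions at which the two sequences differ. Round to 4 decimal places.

0.3750

Differing sites — 6:U/A; 7:U/G; 10:C/A; 11:U/A; 15:G/A; 17:G/A; 23:C/U; 25:U/A; 27:G/A; 29:U/A; 31:U/C; 32:A/C.
There are 12 differences over 32 sites, so p = 12/32 = 0.3750.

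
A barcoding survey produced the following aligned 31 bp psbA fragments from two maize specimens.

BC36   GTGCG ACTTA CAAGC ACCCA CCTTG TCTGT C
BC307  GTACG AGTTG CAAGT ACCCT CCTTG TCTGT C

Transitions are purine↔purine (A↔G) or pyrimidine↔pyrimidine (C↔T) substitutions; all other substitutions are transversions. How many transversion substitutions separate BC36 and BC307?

The sequences differ at positions 3 (G/A, transition), 7 (C/G, transversion), 10 (A/G, transition), 15 (C/T, transition), 20 (A/T, transversion).
Of the 5 differences, 3 transitions and 2 transversions, so the answer is 2.

2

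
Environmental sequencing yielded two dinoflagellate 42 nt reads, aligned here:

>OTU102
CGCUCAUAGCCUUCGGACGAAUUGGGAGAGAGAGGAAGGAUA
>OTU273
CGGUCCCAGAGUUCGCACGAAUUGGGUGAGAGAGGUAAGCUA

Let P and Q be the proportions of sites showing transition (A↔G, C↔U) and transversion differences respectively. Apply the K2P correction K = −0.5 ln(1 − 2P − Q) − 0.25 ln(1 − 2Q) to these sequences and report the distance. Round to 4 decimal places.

0.2881

Differing sites — 3:C/G (Tv); 6:A/C (Tv); 7:U/C (Ti); 10:C/A (Tv); 11:C/G (Tv); 16:G/C (Tv); 27:A/U (Tv); 36:A/U (Tv); 38:G/A (Ti); 40:A/C (Tv).
Of the 10 differences, 2 transitions and 8 transversions over 42 sites: P = 2/42 = 0.047619, Q = 8/42 = 0.190476.
d = −0.5·ln(0.714286) − 0.25·ln(0.619048) = −0.5·(-0.336472) − 0.25·(-0.479572) = 0.2881.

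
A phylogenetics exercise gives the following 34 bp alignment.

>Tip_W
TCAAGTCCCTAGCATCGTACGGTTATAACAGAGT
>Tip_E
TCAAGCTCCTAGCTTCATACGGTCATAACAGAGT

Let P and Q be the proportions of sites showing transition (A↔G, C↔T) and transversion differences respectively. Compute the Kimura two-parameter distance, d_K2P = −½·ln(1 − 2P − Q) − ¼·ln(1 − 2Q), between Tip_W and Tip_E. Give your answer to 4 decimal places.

0.1689

Differing sites — 6:T/C (Ti); 7:C/T (Ti); 14:A/T (Tv); 17:G/A (Ti); 24:T/C (Ti).
Of the 5 differences, 4 transitions and 1 transversion over 34 sites: P = 4/34 = 0.117647, Q = 1/34 = 0.029412.
d = −0.5·ln(0.735294) − 0.25·ln(0.941176) = −0.5·(-0.307485) − 0.25·(-0.060625) = 0.1689.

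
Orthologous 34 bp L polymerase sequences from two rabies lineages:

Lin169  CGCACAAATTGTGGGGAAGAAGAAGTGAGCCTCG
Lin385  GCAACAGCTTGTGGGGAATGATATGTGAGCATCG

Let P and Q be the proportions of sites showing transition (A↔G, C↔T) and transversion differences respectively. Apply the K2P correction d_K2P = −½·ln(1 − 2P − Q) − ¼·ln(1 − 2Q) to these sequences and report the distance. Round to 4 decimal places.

0.3767

Differing sites — 1:C/G (Tv); 2:G/C (Tv); 3:C/A (Tv); 7:A/G (Ti); 8:A/C (Tv); 19:G/T (Tv); 20:A/G (Ti); 22:G/T (Tv); 24:A/T (Tv); 31:C/A (Tv).
Of the 10 differences, 2 transitions and 8 transversions over 34 sites: P = 2/34 = 0.058824, Q = 8/34 = 0.235294.
d = −0.5·ln(0.647058) − 0.25·ln(0.529412) = −0.5·(-0.435319) − 0.25·(-0.635988) = 0.3767.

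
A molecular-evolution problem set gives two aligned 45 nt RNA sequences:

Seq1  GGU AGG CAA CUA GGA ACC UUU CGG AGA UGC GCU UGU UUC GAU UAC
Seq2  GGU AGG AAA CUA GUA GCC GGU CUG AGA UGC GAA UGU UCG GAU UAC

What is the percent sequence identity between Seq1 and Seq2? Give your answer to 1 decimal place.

Mismatches occur at site 7 (C/A), site 14 (G/U), site 16 (A/G), site 19 (U/G), site 20 (U/G), site 23 (G/U), site 32 (C/A), site 33 (U/A), site 38 (U/C), site 39 (C/G).
35 of the 45 sites match, so the percent identity is 35/45 × 100 = 77.8%.

77.8%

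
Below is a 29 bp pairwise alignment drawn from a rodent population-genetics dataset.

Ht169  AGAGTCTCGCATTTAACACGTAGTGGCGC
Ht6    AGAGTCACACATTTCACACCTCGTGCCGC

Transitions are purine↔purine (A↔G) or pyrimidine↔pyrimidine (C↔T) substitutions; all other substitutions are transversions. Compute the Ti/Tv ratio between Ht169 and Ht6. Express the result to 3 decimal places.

Differing sites — 7:T/A (Tv); 9:G/A (Ti); 15:A/C (Tv); 20:G/C (Tv); 22:A/C (Tv); 26:G/C (Tv).
Of the 6 differences, 1 transition and 5 transversions, so Ti/Tv = 1/5 = 0.200.

0.200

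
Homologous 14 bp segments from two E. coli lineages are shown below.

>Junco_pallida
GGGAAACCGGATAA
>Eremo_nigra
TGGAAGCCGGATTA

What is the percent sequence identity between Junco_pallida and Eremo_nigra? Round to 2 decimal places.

78.57%

Differing sites — 1:G/T; 6:A/G; 13:A/T.
11 of the 14 sites match, so the percent identity is 11/14 × 100 = 78.57%.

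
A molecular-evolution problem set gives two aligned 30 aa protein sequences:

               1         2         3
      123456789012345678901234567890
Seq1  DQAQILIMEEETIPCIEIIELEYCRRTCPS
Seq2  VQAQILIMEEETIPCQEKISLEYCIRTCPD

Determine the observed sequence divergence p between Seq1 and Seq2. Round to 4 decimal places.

The sequences differ at positions 1 (D/V), 16 (I/Q), 18 (I/K), 20 (E/S), 25 (R/I), 30 (S/D).
There are 6 differences over 30 sites, so p = 6/30 = 0.2000.

0.2000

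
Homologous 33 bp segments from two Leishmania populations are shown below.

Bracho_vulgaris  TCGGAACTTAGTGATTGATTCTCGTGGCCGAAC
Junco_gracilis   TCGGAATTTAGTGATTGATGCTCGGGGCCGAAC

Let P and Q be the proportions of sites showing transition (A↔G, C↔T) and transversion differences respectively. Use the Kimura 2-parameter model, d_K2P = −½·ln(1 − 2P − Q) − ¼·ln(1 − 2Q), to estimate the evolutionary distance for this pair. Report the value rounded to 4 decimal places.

0.0969

The sequences differ at positions 7 (C/T, transition), 20 (T/G, transversion), 25 (T/G, transversion).
Of the 3 differences, 1 transition and 2 transversions over 33 sites: P = 1/33 = 0.030303, Q = 2/33 = 0.060606.
d = −0.5·ln(0.878788) − 0.25·ln(0.878788) = −0.5·(-0.129212) − 0.25·(-0.129212) = 0.0969.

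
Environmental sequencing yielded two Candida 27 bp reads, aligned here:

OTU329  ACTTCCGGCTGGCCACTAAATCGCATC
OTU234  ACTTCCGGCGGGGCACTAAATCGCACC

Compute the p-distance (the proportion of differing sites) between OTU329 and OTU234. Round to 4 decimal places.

0.1111

Mismatches occur at site 10 (T→G), site 13 (C→G), site 26 (T→C).
There are 3 differences over 27 sites, so p = 3/27 = 0.1111.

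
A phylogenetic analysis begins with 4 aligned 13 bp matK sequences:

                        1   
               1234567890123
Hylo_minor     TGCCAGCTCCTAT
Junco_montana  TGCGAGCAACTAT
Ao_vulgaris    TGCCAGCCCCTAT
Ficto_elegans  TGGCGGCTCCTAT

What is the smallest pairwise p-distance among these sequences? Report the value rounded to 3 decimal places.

0.077

Pairwise Hamming distances:
  Hylo_minor vs Junco_montana: 3
  Hylo_minor vs Ao_vulgaris: 1
  Hylo_minor vs Ficto_elegans: 2
  Junco_montana vs Ao_vulgaris: 3
  Junco_montana vs Ficto_elegans: 5
  Ao_vulgaris vs Ficto_elegans: 3
The smallest is 1 mismatch, between Hylo_minor and Ao_vulgaris; p = 1/13 = 0.077.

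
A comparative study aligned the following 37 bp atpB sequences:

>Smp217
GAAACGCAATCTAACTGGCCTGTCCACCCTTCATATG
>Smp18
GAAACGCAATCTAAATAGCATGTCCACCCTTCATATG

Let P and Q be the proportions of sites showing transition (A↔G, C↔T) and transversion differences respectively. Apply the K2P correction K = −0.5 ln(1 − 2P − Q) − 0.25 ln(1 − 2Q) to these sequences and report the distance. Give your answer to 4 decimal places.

0.0858

The sequences differ at positions 15 (C/A, transversion), 17 (G/A, transition), 20 (C/A, transversion).
Of the 3 differences, 1 transition and 2 transversions over 37 sites: P = 1/37 = 0.027027, Q = 2/37 = 0.054054.
d = −0.5·ln(0.891892) − 0.25·ln(0.891892) = −0.5·(-0.114410) − 0.25·(-0.114410) = 0.0858.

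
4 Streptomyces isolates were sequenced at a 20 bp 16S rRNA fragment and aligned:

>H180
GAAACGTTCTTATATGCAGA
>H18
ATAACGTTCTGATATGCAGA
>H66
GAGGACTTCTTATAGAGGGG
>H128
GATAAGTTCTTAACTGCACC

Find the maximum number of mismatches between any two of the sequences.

12

Pairwise Hamming distances:
  H180 vs H18: 3
  H180 vs H66: 9
  H180 vs H128: 6
  H18 vs H66: 12
  H18 vs H128: 9
  H66 vs H128: 11
The largest is 12, between H18 and H66.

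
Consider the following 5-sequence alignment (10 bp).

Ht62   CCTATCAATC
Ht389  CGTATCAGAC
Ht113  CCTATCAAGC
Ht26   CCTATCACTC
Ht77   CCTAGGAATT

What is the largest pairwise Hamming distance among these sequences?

6

Pairwise Hamming distances:
  Ht62 vs Ht389: 3
  Ht62 vs Ht113: 1
  Ht62 vs Ht26: 1
  Ht62 vs Ht77: 3
  Ht389 vs Ht113: 3
  Ht389 vs Ht26: 3
  Ht389 vs Ht77: 6
  Ht113 vs Ht26: 2
  Ht113 vs Ht77: 4
  Ht26 vs Ht77: 4
The largest is 6, between Ht389 and Ht77.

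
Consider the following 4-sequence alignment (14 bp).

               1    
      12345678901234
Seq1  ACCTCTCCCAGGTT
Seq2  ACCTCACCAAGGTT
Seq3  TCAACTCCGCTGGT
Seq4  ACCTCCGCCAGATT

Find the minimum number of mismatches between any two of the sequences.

Pairwise Hamming distances:
  Seq1 vs Seq2: 2
  Seq1 vs Seq3: 7
  Seq1 vs Seq4: 3
  Seq2 vs Seq3: 8
  Seq2 vs Seq4: 4
  Seq3 vs Seq4: 10
The smallest is 2, between Seq1 and Seq2.

2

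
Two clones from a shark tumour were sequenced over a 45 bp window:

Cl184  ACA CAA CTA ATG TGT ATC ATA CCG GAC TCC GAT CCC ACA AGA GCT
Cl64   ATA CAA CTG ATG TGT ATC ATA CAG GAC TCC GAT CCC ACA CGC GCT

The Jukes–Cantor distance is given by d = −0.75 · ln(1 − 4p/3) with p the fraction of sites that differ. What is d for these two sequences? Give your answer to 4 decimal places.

0.1203

The sequences differ at positions 2 (C/T), 9 (A/G), 23 (C/A), 40 (A/C), 42 (A/C).
p = 5/45 = 0.111111.
d = −0.75 · ln(1 − (4/3)·0.111111) = −0.75 · ln(0.851852) = −0.75 · (-0.160342) = 0.1203.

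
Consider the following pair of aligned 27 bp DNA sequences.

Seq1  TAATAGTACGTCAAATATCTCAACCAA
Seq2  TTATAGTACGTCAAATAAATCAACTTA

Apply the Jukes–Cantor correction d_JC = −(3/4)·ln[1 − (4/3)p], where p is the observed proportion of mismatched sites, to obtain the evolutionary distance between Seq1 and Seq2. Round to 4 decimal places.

Mismatches occur at site 2 (A↔T), site 18 (T↔A), site 19 (C↔A), site 25 (C↔T), site 26 (A↔T).
p = 5/27 = 0.185185.
d = −0.75 · ln(1 − (4/3)·0.185185) = −0.75 · ln(0.753087) = −0.75 · (-0.283575) = 0.2127.

0.2127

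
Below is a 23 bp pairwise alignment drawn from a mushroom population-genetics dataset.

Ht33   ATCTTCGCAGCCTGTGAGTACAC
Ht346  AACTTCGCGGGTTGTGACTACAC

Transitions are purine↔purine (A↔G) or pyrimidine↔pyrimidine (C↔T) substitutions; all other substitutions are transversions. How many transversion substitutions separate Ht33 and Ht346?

Mismatches occur at site 2 (T↔A, transversion), site 9 (A↔G, transition), site 11 (C↔G, transversion), site 12 (C↔T, transition), site 18 (G↔C, transversion).
Of the 5 differences, 2 transitions and 3 transversions, so the answer is 3.

3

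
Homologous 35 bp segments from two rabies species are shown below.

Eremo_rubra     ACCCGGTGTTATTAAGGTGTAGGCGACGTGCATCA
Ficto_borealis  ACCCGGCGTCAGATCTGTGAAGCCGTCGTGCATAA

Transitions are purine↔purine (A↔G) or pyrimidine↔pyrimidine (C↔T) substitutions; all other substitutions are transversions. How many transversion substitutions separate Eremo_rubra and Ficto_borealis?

The sequences differ at positions 7 (T/C, transition), 10 (T/C, transition), 12 (T/G, transversion), 13 (T/A, transversion), 14 (A/T, transversion), 15 (A/C, transversion), 16 (G/T, transversion), 20 (T/A, transversion), 23 (G/C, transversion), 26 (A/T, transversion), 34 (C/A, transversion).
Of the 11 differences, 2 transitions and 9 transversions, so the answer is 9.

9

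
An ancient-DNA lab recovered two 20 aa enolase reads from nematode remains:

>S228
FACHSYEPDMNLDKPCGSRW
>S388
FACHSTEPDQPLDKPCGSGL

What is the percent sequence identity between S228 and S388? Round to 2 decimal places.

Differing sites — 6:Y/T; 10:M/Q; 11:N/P; 19:R/G; 20:W/L.
15 of the 20 sites match, so the percent identity is 15/20 × 100 = 75.00%.

75.00%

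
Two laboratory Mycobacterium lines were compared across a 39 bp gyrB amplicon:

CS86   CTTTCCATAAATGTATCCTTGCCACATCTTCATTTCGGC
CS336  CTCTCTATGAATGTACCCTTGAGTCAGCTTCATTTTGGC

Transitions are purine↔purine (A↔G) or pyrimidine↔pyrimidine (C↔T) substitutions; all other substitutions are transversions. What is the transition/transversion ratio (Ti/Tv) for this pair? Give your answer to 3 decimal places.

Differing sites — 3:T/C (Ti); 6:C/T (Ti); 9:A/G (Ti); 16:T/C (Ti); 22:C/A (Tv); 23:C/G (Tv); 24:A/T (Tv); 27:T/G (Tv); 36:C/T (Ti).
Of the 9 differences, 5 transitions and 4 transversions, so Ti/Tv = 5/4 = 1.250.

1.250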